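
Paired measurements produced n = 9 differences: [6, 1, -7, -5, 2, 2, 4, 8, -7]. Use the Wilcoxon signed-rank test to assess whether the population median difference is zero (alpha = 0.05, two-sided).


Step 1: Drop any zero differences (none here) and take |d_i|.
|d| = [6, 1, 7, 5, 2, 2, 4, 8, 7]
Step 2: Midrank |d_i| (ties get averaged ranks).
ranks: |6|->6, |1|->1, |7|->7.5, |5|->5, |2|->2.5, |2|->2.5, |4|->4, |8|->9, |7|->7.5
Step 3: Attach original signs; sum ranks with positive sign and with negative sign.
W+ = 6 + 1 + 2.5 + 2.5 + 4 + 9 = 25
W- = 7.5 + 5 + 7.5 = 20
(Check: W+ + W- = 45 should equal n(n+1)/2 = 45.)
Step 4: Test statistic W = min(W+, W-) = 20.
Step 5: Ties in |d|, so use the tie-corrected normal approximation.
        E[W] = n(n+1)/4 = 9*10/4 = 22.5.
        Tie groups: |d|=2 (t=2), |d|=7 (t=2); sum(t^3 - t) = 12.
        Var[W] = n(n+1)(2n+1)/24 - sum(t^3-t)/48 = 1710/24 - 12/48 = 71.
        z = (W - E[W]) / sqrt(Var[W]) = (20 - 22.5) / 8.4261 = -0.2967.
        Two-sided p = 2*Phi(z) = 0.766699.
Step 6: alpha = 0.05. fail to reject H0.

W+ = 25, W- = 20, W = min = 20, p = 0.766699, fail to reject H0.


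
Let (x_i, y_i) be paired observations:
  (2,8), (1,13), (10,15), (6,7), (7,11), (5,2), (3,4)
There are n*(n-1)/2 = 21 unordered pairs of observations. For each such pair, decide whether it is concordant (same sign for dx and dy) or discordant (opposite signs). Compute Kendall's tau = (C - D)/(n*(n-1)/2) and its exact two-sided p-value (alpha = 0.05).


Step 1: Enumerate the 21 unordered pairs (i,j) with i<j and classify each by sign(x_j-x_i) * sign(y_j-y_i).
  (1,2):dx=-1,dy=+5->D; (1,3):dx=+8,dy=+7->C; (1,4):dx=+4,dy=-1->D; (1,5):dx=+5,dy=+3->C
  (1,6):dx=+3,dy=-6->D; (1,7):dx=+1,dy=-4->D; (2,3):dx=+9,dy=+2->C; (2,4):dx=+5,dy=-6->D
  (2,5):dx=+6,dy=-2->D; (2,6):dx=+4,dy=-11->D; (2,7):dx=+2,dy=-9->D; (3,4):dx=-4,dy=-8->C
  (3,5):dx=-3,dy=-4->C; (3,6):dx=-5,dy=-13->C; (3,7):dx=-7,dy=-11->C; (4,5):dx=+1,dy=+4->C
  (4,6):dx=-1,dy=-5->C; (4,7):dx=-3,dy=-3->C; (5,6):dx=-2,dy=-9->C; (5,7):dx=-4,dy=-7->C
  (6,7):dx=-2,dy=+2->D
Step 2: C = 12, D = 9, total pairs = 21.
Step 3: tau = (C - D)/(n(n-1)/2) = (12 - 9)/21 = 0.142857.
Step 4: Exact two-sided p-value (enumerate n! = 5040 permutations of y under H0): p = 0.772619.
Step 5: alpha = 0.05. fail to reject H0.

tau_b = 0.1429 (C=12, D=9), p = 0.772619, fail to reject H0.


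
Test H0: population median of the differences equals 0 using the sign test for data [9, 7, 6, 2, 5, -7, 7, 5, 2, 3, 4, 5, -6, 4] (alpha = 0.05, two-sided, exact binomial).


Step 1: Discard zero differences. Original n = 14; n_eff = number of nonzero differences = 14.
Nonzero differences (with sign): +9, +7, +6, +2, +5, -7, +7, +5, +2, +3, +4, +5, -6, +4
Step 2: Count signs: positive = 12, negative = 2.
Step 3: Under H0: P(positive) = 0.5, so the number of positives S ~ Bin(14, 0.5).
Step 4: Two-sided exact p-value = sum of Bin(14,0.5) probabilities at or below the observed probability = 0.012939.
Step 5: alpha = 0.05. reject H0.

n_eff = 14, pos = 12, neg = 2, p = 0.012939, reject H0.


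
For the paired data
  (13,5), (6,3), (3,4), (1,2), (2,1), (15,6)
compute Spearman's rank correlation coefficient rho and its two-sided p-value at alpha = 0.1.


Step 1: Rank x and y separately (midranks; no ties here).
rank(x): 13->5, 6->4, 3->3, 1->1, 2->2, 15->6
rank(y): 5->5, 3->3, 4->4, 2->2, 1->1, 6->6
Step 2: d_i = R_x(i) - R_y(i); compute d_i^2.
  (5-5)^2=0, (4-3)^2=1, (3-4)^2=1, (1-2)^2=1, (2-1)^2=1, (6-6)^2=0
sum(d^2) = 4.
Step 3: rho = 1 - 6*4 / (6*(6^2 - 1)) = 1 - 24/210 = 0.885714.
Step 4: Under H0, t = rho * sqrt((n-2)/(1-rho^2)) = 3.8158 ~ t(4).
Step 5: Two-sided p-value from the t-distribution with 4 df = 0.018845.
Step 6: alpha = 0.1. reject H0.

rho = 0.8857, p = 0.018845, reject H0 at alpha = 0.1.


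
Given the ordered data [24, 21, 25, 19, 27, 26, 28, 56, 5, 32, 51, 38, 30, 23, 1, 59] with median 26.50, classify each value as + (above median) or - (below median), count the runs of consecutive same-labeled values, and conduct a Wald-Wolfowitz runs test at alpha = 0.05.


Step 1: Compute median = 26.50; label A = above, B = below.
Labels in order: BBBBABAABAAAABBA  (n_A = 8, n_B = 8)
Step 2: Count runs R = 8.
Step 3: Under H0 (random ordering), E[R] = 2*n_A*n_B/(n_A+n_B) + 1 = 2*8*8/16 + 1 = 9.0000.
        Var[R] = 2*n_A*n_B*(2*n_A*n_B - n_A - n_B) / ((n_A+n_B)^2 * (n_A+n_B-1)) = 14336/3840 = 3.7333.
        SD[R] = 1.9322.
Step 4: Continuity-corrected z = (R + 0.5 - E[R]) / SD[R] = (8 + 0.5 - 9.0000) / 1.9322 = -0.2588.
Step 5: Two-sided p-value via normal approximation = 2*(1 - Phi(|z|)) = 0.795809.
Step 6: alpha = 0.05. fail to reject H0.

R = 8, z = -0.2588, p = 0.795809, fail to reject H0.


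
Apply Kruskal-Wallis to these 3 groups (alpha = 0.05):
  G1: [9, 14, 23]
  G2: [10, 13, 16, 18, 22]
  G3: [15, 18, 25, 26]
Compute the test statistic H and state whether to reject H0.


Step 1: Combine all N = 12 observations and assign midranks.
sorted (value, group, rank): (9,G1,1), (10,G2,2), (13,G2,3), (14,G1,4), (15,G3,5), (16,G2,6), (18,G2,7.5), (18,G3,7.5), (22,G2,9), (23,G1,10), (25,G3,11), (26,G3,12)
Step 2: Sum ranks within each group.
R_1 = 15 (n_1 = 3)
R_2 = 27.5 (n_2 = 5)
R_3 = 35.5 (n_3 = 4)
Step 3: H = 12/(N(N+1)) * sum(R_i^2/n_i) - 3(N+1)
     = 12/(12*13) * (15^2/3 + 27.5^2/5 + 35.5^2/4) - 3*13
     = 0.076923 * 541.312 - 39
     = 2.639423.
Step 4: Ties present; correction factor C = 1 - 6/(12^3 - 12) = 0.996503. Corrected H = 2.639423 / 0.996503 = 2.648684.
Step 5: Under H0, H ~ chi^2(2); p-value = 0.265978.
Step 6: alpha = 0.05. fail to reject H0.

H = 2.6487, df = 2, p = 0.265978, fail to reject H0.


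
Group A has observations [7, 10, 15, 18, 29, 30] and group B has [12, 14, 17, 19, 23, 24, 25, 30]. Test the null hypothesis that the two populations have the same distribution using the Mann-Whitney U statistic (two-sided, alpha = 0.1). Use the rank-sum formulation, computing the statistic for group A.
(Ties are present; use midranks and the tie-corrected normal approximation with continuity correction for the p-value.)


Step 1: Combine and sort all 14 observations; assign midranks.
sorted (value, group): (7,X), (10,X), (12,Y), (14,Y), (15,X), (17,Y), (18,X), (19,Y), (23,Y), (24,Y), (25,Y), (29,X), (30,X), (30,Y)
ranks: 7->1, 10->2, 12->3, 14->4, 15->5, 17->6, 18->7, 19->8, 23->9, 24->10, 25->11, 29->12, 30->13.5, 30->13.5
Step 2: Rank sum for X: R1 = 1 + 2 + 5 + 7 + 12 + 13.5 = 40.5.
Step 3: U_X = R1 - n1(n1+1)/2 = 40.5 - 6*7/2 = 40.5 - 21 = 19.5.
       U_Y = n1*n2 - U_X = 48 - 19.5 = 28.5.
Step 4: Ties are present, so use the tie-corrected normal approximation (with continuity correction) for the p-value.
Step 5: p-value = 0.605180; compare to alpha = 0.1. fail to reject H0.

U_X = 19.5, p = 0.605180, fail to reject H0 at alpha = 0.1.


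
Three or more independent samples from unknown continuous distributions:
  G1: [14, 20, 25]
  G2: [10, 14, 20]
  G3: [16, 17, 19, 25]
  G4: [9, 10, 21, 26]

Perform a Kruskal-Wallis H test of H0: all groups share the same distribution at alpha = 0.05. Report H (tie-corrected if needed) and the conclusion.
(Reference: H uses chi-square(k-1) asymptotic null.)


Step 1: Combine all N = 14 observations and assign midranks.
sorted (value, group, rank): (9,G4,1), (10,G2,2.5), (10,G4,2.5), (14,G1,4.5), (14,G2,4.5), (16,G3,6), (17,G3,7), (19,G3,8), (20,G1,9.5), (20,G2,9.5), (21,G4,11), (25,G1,12.5), (25,G3,12.5), (26,G4,14)
Step 2: Sum ranks within each group.
R_1 = 26.5 (n_1 = 3)
R_2 = 16.5 (n_2 = 3)
R_3 = 33.5 (n_3 = 4)
R_4 = 28.5 (n_4 = 4)
Step 3: H = 12/(N(N+1)) * sum(R_i^2/n_i) - 3(N+1)
     = 12/(14*15) * (26.5^2/3 + 16.5^2/3 + 33.5^2/4 + 28.5^2/4) - 3*15
     = 0.057143 * 808.458 - 45
     = 1.197619.
Step 4: Ties present; correction factor C = 1 - 24/(14^3 - 14) = 0.991209. Corrected H = 1.197619 / 0.991209 = 1.208241.
Step 5: Under H0, H ~ chi^2(3); p-value = 0.751028.
Step 6: alpha = 0.05. fail to reject H0.

H = 1.2082, df = 3, p = 0.751028, fail to reject H0.


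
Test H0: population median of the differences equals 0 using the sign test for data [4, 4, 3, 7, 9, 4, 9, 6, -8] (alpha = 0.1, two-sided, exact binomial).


Step 1: Discard zero differences. Original n = 9; n_eff = number of nonzero differences = 9.
Nonzero differences (with sign): +4, +4, +3, +7, +9, +4, +9, +6, -8
Step 2: Count signs: positive = 8, negative = 1.
Step 3: Under H0: P(positive) = 0.5, so the number of positives S ~ Bin(9, 0.5).
Step 4: Two-sided exact p-value = sum of Bin(9,0.5) probabilities at or below the observed probability = 0.039062.
Step 5: alpha = 0.1. reject H0.

n_eff = 9, pos = 8, neg = 1, p = 0.039062, reject H0.


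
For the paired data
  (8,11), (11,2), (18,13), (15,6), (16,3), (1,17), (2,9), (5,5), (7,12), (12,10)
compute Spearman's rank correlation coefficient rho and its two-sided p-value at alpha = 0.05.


Step 1: Rank x and y separately (midranks; no ties here).
rank(x): 8->5, 11->6, 18->10, 15->8, 16->9, 1->1, 2->2, 5->3, 7->4, 12->7
rank(y): 11->7, 2->1, 13->9, 6->4, 3->2, 17->10, 9->5, 5->3, 12->8, 10->6
Step 2: d_i = R_x(i) - R_y(i); compute d_i^2.
  (5-7)^2=4, (6-1)^2=25, (10-9)^2=1, (8-4)^2=16, (9-2)^2=49, (1-10)^2=81, (2-5)^2=9, (3-3)^2=0, (4-8)^2=16, (7-6)^2=1
sum(d^2) = 202.
Step 3: rho = 1 - 6*202 / (10*(10^2 - 1)) = 1 - 1212/990 = -0.224242.
Step 4: Under H0, t = rho * sqrt((n-2)/(1-rho^2)) = -0.6508 ~ t(8).
Step 5: Two-sided p-value from the t-distribution with 8 df = 0.533401.
Step 6: alpha = 0.05. fail to reject H0.

rho = -0.2242, p = 0.533401, fail to reject H0 at alpha = 0.05.


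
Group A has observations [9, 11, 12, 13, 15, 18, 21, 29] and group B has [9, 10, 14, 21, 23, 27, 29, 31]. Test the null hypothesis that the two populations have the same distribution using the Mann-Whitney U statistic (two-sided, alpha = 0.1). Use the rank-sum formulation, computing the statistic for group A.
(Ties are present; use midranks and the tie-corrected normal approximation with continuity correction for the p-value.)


Step 1: Combine and sort all 16 observations; assign midranks.
sorted (value, group): (9,X), (9,Y), (10,Y), (11,X), (12,X), (13,X), (14,Y), (15,X), (18,X), (21,X), (21,Y), (23,Y), (27,Y), (29,X), (29,Y), (31,Y)
ranks: 9->1.5, 9->1.5, 10->3, 11->4, 12->5, 13->6, 14->7, 15->8, 18->9, 21->10.5, 21->10.5, 23->12, 27->13, 29->14.5, 29->14.5, 31->16
Step 2: Rank sum for X: R1 = 1.5 + 4 + 5 + 6 + 8 + 9 + 10.5 + 14.5 = 58.5.
Step 3: U_X = R1 - n1(n1+1)/2 = 58.5 - 8*9/2 = 58.5 - 36 = 22.5.
       U_Y = n1*n2 - U_X = 64 - 22.5 = 41.5.
Step 4: Ties are present, so use the tie-corrected normal approximation (with continuity correction) for the p-value.
Step 5: p-value = 0.343496; compare to alpha = 0.1. fail to reject H0.

U_X = 22.5, p = 0.343496, fail to reject H0 at alpha = 0.1.


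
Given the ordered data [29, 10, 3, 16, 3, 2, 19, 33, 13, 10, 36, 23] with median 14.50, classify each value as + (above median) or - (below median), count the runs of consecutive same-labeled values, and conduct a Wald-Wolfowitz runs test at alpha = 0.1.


Step 1: Compute median = 14.50; label A = above, B = below.
Labels in order: ABBABBAABBAA  (n_A = 6, n_B = 6)
Step 2: Count runs R = 7.
Step 3: Under H0 (random ordering), E[R] = 2*n_A*n_B/(n_A+n_B) + 1 = 2*6*6/12 + 1 = 7.0000.
        Var[R] = 2*n_A*n_B*(2*n_A*n_B - n_A - n_B) / ((n_A+n_B)^2 * (n_A+n_B-1)) = 4320/1584 = 2.7273.
        SD[R] = 1.6514.
Step 4: R = E[R], so z = 0 with no continuity correction.
Step 5: Two-sided p-value via normal approximation = 2*(1 - Phi(|z|)) = 1.000000.
Step 6: alpha = 0.1. fail to reject H0.

R = 7, z = 0.0000, p = 1.000000, fail to reject H0.


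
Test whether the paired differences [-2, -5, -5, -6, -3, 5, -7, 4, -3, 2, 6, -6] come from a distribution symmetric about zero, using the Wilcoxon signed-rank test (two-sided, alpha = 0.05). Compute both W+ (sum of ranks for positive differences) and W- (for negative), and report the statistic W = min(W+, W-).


Step 1: Drop any zero differences (none here) and take |d_i|.
|d| = [2, 5, 5, 6, 3, 5, 7, 4, 3, 2, 6, 6]
Step 2: Midrank |d_i| (ties get averaged ranks).
ranks: |2|->1.5, |5|->7, |5|->7, |6|->10, |3|->3.5, |5|->7, |7|->12, |4|->5, |3|->3.5, |2|->1.5, |6|->10, |6|->10
Step 3: Attach original signs; sum ranks with positive sign and with negative sign.
W+ = 7 + 5 + 1.5 + 10 = 23.5
W- = 1.5 + 7 + 7 + 10 + 3.5 + 12 + 3.5 + 10 = 54.5
(Check: W+ + W- = 78 should equal n(n+1)/2 = 78.)
Step 4: Test statistic W = min(W+, W-) = 23.5.
Step 5: Ties in |d|, so use the tie-corrected normal approximation.
        E[W] = n(n+1)/4 = 12*13/4 = 39.
        Tie groups: |d|=2 (t=2), |d|=3 (t=2), |d|=5 (t=3), |d|=6 (t=3); sum(t^3 - t) = 60.
        Var[W] = n(n+1)(2n+1)/24 - sum(t^3-t)/48 = 3900/24 - 60/48 = 161.25.
        z = (W - E[W]) / sqrt(Var[W]) = (23.5 - 39) / 12.6984 = -1.2206.
        Two-sided p = 2*Phi(z) = 0.222228.
Step 6: alpha = 0.05. fail to reject H0.

W+ = 23.5, W- = 54.5, W = min = 23.5, p = 0.222228, fail to reject H0.


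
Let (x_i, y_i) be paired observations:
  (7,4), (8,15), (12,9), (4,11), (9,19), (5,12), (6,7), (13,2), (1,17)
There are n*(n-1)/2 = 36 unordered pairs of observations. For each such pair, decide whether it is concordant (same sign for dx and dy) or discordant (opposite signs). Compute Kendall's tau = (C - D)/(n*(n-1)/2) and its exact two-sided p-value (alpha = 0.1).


Step 1: Enumerate the 36 unordered pairs (i,j) with i<j and classify each by sign(x_j-x_i) * sign(y_j-y_i).
  (1,2):dx=+1,dy=+11->C; (1,3):dx=+5,dy=+5->C; (1,4):dx=-3,dy=+7->D; (1,5):dx=+2,dy=+15->C
  (1,6):dx=-2,dy=+8->D; (1,7):dx=-1,dy=+3->D; (1,8):dx=+6,dy=-2->D; (1,9):dx=-6,dy=+13->D
  (2,3):dx=+4,dy=-6->D; (2,4):dx=-4,dy=-4->C; (2,5):dx=+1,dy=+4->C; (2,6):dx=-3,dy=-3->C
  (2,7):dx=-2,dy=-8->C; (2,8):dx=+5,dy=-13->D; (2,9):dx=-7,dy=+2->D; (3,4):dx=-8,dy=+2->D
  (3,5):dx=-3,dy=+10->D; (3,6):dx=-7,dy=+3->D; (3,7):dx=-6,dy=-2->C; (3,8):dx=+1,dy=-7->D
  (3,9):dx=-11,dy=+8->D; (4,5):dx=+5,dy=+8->C; (4,6):dx=+1,dy=+1->C; (4,7):dx=+2,dy=-4->D
  (4,8):dx=+9,dy=-9->D; (4,9):dx=-3,dy=+6->D; (5,6):dx=-4,dy=-7->C; (5,7):dx=-3,dy=-12->C
  (5,8):dx=+4,dy=-17->D; (5,9):dx=-8,dy=-2->C; (6,7):dx=+1,dy=-5->D; (6,8):dx=+8,dy=-10->D
  (6,9):dx=-4,dy=+5->D; (7,8):dx=+7,dy=-5->D; (7,9):dx=-5,dy=+10->D; (8,9):dx=-12,dy=+15->D
Step 2: C = 13, D = 23, total pairs = 36.
Step 3: tau = (C - D)/(n(n-1)/2) = (13 - 23)/36 = -0.277778.
Step 4: Exact two-sided p-value (enumerate n! = 362880 permutations of y under H0): p = 0.358488.
Step 5: alpha = 0.1. fail to reject H0.

tau_b = -0.2778 (C=13, D=23), p = 0.358488, fail to reject H0.


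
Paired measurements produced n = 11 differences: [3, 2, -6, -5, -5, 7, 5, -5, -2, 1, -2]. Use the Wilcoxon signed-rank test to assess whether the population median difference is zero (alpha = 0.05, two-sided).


Step 1: Drop any zero differences (none here) and take |d_i|.
|d| = [3, 2, 6, 5, 5, 7, 5, 5, 2, 1, 2]
Step 2: Midrank |d_i| (ties get averaged ranks).
ranks: |3|->5, |2|->3, |6|->10, |5|->7.5, |5|->7.5, |7|->11, |5|->7.5, |5|->7.5, |2|->3, |1|->1, |2|->3
Step 3: Attach original signs; sum ranks with positive sign and with negative sign.
W+ = 5 + 3 + 11 + 7.5 + 1 = 27.5
W- = 10 + 7.5 + 7.5 + 7.5 + 3 + 3 = 38.5
(Check: W+ + W- = 66 should equal n(n+1)/2 = 66.)
Step 4: Test statistic W = min(W+, W-) = 27.5.
Step 5: Ties in |d|, so use the tie-corrected normal approximation.
        E[W] = n(n+1)/4 = 11*12/4 = 33.
        Tie groups: |d|=2 (t=3), |d|=5 (t=4); sum(t^3 - t) = 84.
        Var[W] = n(n+1)(2n+1)/24 - sum(t^3-t)/48 = 3036/24 - 84/48 = 124.75.
        z = (W - E[W]) / sqrt(Var[W]) = (27.5 - 33) / 11.1692 = -0.4924.
        Two-sided p = 2*Phi(z) = 0.622417.
Step 6: alpha = 0.05. fail to reject H0.

W+ = 27.5, W- = 38.5, W = min = 27.5, p = 0.622417, fail to reject H0.


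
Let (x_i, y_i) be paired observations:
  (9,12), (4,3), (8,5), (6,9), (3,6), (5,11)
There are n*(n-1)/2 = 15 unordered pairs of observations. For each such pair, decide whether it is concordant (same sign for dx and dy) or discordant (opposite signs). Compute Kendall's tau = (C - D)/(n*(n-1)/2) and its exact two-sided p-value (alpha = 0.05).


Step 1: Enumerate the 15 unordered pairs (i,j) with i<j and classify each by sign(x_j-x_i) * sign(y_j-y_i).
  (1,2):dx=-5,dy=-9->C; (1,3):dx=-1,dy=-7->C; (1,4):dx=-3,dy=-3->C; (1,5):dx=-6,dy=-6->C
  (1,6):dx=-4,dy=-1->C; (2,3):dx=+4,dy=+2->C; (2,4):dx=+2,dy=+6->C; (2,5):dx=-1,dy=+3->D
  (2,6):dx=+1,dy=+8->C; (3,4):dx=-2,dy=+4->D; (3,5):dx=-5,dy=+1->D; (3,6):dx=-3,dy=+6->D
  (4,5):dx=-3,dy=-3->C; (4,6):dx=-1,dy=+2->D; (5,6):dx=+2,dy=+5->C
Step 2: C = 10, D = 5, total pairs = 15.
Step 3: tau = (C - D)/(n(n-1)/2) = (10 - 5)/15 = 0.333333.
Step 4: Exact two-sided p-value (enumerate n! = 720 permutations of y under H0): p = 0.469444.
Step 5: alpha = 0.05. fail to reject H0.

tau_b = 0.3333 (C=10, D=5), p = 0.469444, fail to reject H0.


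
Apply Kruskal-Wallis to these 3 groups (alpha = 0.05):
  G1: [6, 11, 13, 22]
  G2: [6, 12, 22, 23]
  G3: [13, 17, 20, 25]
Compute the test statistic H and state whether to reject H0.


Step 1: Combine all N = 12 observations and assign midranks.
sorted (value, group, rank): (6,G1,1.5), (6,G2,1.5), (11,G1,3), (12,G2,4), (13,G1,5.5), (13,G3,5.5), (17,G3,7), (20,G3,8), (22,G1,9.5), (22,G2,9.5), (23,G2,11), (25,G3,12)
Step 2: Sum ranks within each group.
R_1 = 19.5 (n_1 = 4)
R_2 = 26 (n_2 = 4)
R_3 = 32.5 (n_3 = 4)
Step 3: H = 12/(N(N+1)) * sum(R_i^2/n_i) - 3(N+1)
     = 12/(12*13) * (19.5^2/4 + 26^2/4 + 32.5^2/4) - 3*13
     = 0.076923 * 528.125 - 39
     = 1.625000.
Step 4: Ties present; correction factor C = 1 - 18/(12^3 - 12) = 0.989510. Corrected H = 1.625000 / 0.989510 = 1.642226.
Step 5: Under H0, H ~ chi^2(2); p-value = 0.439942.
Step 6: alpha = 0.05. fail to reject H0.

H = 1.6422, df = 2, p = 0.439942, fail to reject H0.


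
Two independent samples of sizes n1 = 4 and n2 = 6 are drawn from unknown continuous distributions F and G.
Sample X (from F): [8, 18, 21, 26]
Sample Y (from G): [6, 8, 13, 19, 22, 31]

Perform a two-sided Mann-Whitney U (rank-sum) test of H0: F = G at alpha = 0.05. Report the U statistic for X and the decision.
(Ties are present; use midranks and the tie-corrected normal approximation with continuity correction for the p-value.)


Step 1: Combine and sort all 10 observations; assign midranks.
sorted (value, group): (6,Y), (8,X), (8,Y), (13,Y), (18,X), (19,Y), (21,X), (22,Y), (26,X), (31,Y)
ranks: 6->1, 8->2.5, 8->2.5, 13->4, 18->5, 19->6, 21->7, 22->8, 26->9, 31->10
Step 2: Rank sum for X: R1 = 2.5 + 5 + 7 + 9 = 23.5.
Step 3: U_X = R1 - n1(n1+1)/2 = 23.5 - 4*5/2 = 23.5 - 10 = 13.5.
       U_Y = n1*n2 - U_X = 24 - 13.5 = 10.5.
Step 4: Ties are present, so use the tie-corrected normal approximation (with continuity correction) for the p-value.
Step 5: p-value = 0.830664; compare to alpha = 0.05. fail to reject H0.

U_X = 13.5, p = 0.830664, fail to reject H0 at alpha = 0.05.


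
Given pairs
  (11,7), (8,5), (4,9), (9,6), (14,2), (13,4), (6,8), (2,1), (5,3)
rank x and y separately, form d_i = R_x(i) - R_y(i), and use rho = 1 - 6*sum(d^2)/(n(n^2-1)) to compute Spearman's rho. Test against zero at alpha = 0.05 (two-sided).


Step 1: Rank x and y separately (midranks; no ties here).
rank(x): 11->7, 8->5, 4->2, 9->6, 14->9, 13->8, 6->4, 2->1, 5->3
rank(y): 7->7, 5->5, 9->9, 6->6, 2->2, 4->4, 8->8, 1->1, 3->3
Step 2: d_i = R_x(i) - R_y(i); compute d_i^2.
  (7-7)^2=0, (5-5)^2=0, (2-9)^2=49, (6-6)^2=0, (9-2)^2=49, (8-4)^2=16, (4-8)^2=16, (1-1)^2=0, (3-3)^2=0
sum(d^2) = 130.
Step 3: rho = 1 - 6*130 / (9*(9^2 - 1)) = 1 - 780/720 = -0.083333.
Step 4: Under H0, t = rho * sqrt((n-2)/(1-rho^2)) = -0.2212 ~ t(7).
Step 5: Two-sided p-value from the t-distribution with 7 df = 0.831214.
Step 6: alpha = 0.05. fail to reject H0.

rho = -0.0833, p = 0.831214, fail to reject H0 at alpha = 0.05.


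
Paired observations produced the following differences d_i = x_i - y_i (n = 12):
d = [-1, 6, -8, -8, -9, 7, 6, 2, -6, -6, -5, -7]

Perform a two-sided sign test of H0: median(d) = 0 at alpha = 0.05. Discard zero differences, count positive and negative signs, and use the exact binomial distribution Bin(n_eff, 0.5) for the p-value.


Step 1: Discard zero differences. Original n = 12; n_eff = number of nonzero differences = 12.
Nonzero differences (with sign): -1, +6, -8, -8, -9, +7, +6, +2, -6, -6, -5, -7
Step 2: Count signs: positive = 4, negative = 8.
Step 3: Under H0: P(positive) = 0.5, so the number of positives S ~ Bin(12, 0.5).
Step 4: Two-sided exact p-value = sum of Bin(12,0.5) probabilities at or below the observed probability = 0.387695.
Step 5: alpha = 0.05. fail to reject H0.

n_eff = 12, pos = 4, neg = 8, p = 0.387695, fail to reject H0.


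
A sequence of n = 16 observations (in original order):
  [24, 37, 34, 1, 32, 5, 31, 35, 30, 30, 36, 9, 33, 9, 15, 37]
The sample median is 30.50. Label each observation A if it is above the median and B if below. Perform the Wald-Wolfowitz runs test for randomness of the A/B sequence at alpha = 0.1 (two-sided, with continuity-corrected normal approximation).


Step 1: Compute median = 30.50; label A = above, B = below.
Labels in order: BAABABAABBABABBA  (n_A = 8, n_B = 8)
Step 2: Count runs R = 12.
Step 3: Under H0 (random ordering), E[R] = 2*n_A*n_B/(n_A+n_B) + 1 = 2*8*8/16 + 1 = 9.0000.
        Var[R] = 2*n_A*n_B*(2*n_A*n_B - n_A - n_B) / ((n_A+n_B)^2 * (n_A+n_B-1)) = 14336/3840 = 3.7333.
        SD[R] = 1.9322.
Step 4: Continuity-corrected z = (R - 0.5 - E[R]) / SD[R] = (12 - 0.5 - 9.0000) / 1.9322 = 1.2939.
Step 5: Two-sided p-value via normal approximation = 2*(1 - Phi(|z|)) = 0.195709.
Step 6: alpha = 0.1. fail to reject H0.

R = 12, z = 1.2939, p = 0.195709, fail to reject H0.


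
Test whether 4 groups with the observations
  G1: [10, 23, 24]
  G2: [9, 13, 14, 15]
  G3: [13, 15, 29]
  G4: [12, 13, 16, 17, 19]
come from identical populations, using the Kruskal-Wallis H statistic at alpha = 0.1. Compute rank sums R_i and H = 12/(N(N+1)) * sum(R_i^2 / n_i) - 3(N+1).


Step 1: Combine all N = 15 observations and assign midranks.
sorted (value, group, rank): (9,G2,1), (10,G1,2), (12,G4,3), (13,G2,5), (13,G3,5), (13,G4,5), (14,G2,7), (15,G2,8.5), (15,G3,8.5), (16,G4,10), (17,G4,11), (19,G4,12), (23,G1,13), (24,G1,14), (29,G3,15)
Step 2: Sum ranks within each group.
R_1 = 29 (n_1 = 3)
R_2 = 21.5 (n_2 = 4)
R_3 = 28.5 (n_3 = 3)
R_4 = 41 (n_4 = 5)
Step 3: H = 12/(N(N+1)) * sum(R_i^2/n_i) - 3(N+1)
     = 12/(15*16) * (29^2/3 + 21.5^2/4 + 28.5^2/3 + 41^2/5) - 3*16
     = 0.050000 * 1002.85 - 48
     = 2.142292.
Step 4: Ties present; correction factor C = 1 - 30/(15^3 - 15) = 0.991071. Corrected H = 2.142292 / 0.991071 = 2.161592.
Step 5: Under H0, H ~ chi^2(3); p-value = 0.539553.
Step 6: alpha = 0.1. fail to reject H0.

H = 2.1616, df = 3, p = 0.539553, fail to reject H0.


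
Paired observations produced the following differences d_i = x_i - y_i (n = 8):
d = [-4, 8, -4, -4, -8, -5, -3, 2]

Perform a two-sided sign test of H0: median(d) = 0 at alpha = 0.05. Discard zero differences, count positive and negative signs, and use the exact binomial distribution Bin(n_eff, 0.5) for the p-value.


Step 1: Discard zero differences. Original n = 8; n_eff = number of nonzero differences = 8.
Nonzero differences (with sign): -4, +8, -4, -4, -8, -5, -3, +2
Step 2: Count signs: positive = 2, negative = 6.
Step 3: Under H0: P(positive) = 0.5, so the number of positives S ~ Bin(8, 0.5).
Step 4: Two-sided exact p-value = sum of Bin(8,0.5) probabilities at or below the observed probability = 0.289062.
Step 5: alpha = 0.05. fail to reject H0.

n_eff = 8, pos = 2, neg = 6, p = 0.289062, fail to reject H0.


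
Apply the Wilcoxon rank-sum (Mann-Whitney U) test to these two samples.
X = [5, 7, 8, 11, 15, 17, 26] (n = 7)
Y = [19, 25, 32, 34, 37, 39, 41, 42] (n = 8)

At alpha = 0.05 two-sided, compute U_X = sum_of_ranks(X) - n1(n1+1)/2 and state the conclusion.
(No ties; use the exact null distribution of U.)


Step 1: Combine and sort all 15 observations; assign midranks.
sorted (value, group): (5,X), (7,X), (8,X), (11,X), (15,X), (17,X), (19,Y), (25,Y), (26,X), (32,Y), (34,Y), (37,Y), (39,Y), (41,Y), (42,Y)
ranks: 5->1, 7->2, 8->3, 11->4, 15->5, 17->6, 19->7, 25->8, 26->9, 32->10, 34->11, 37->12, 39->13, 41->14, 42->15
Step 2: Rank sum for X: R1 = 1 + 2 + 3 + 4 + 5 + 6 + 9 = 30.
Step 3: U_X = R1 - n1(n1+1)/2 = 30 - 7*8/2 = 30 - 28 = 2.
       U_Y = n1*n2 - U_X = 56 - 2 = 54.
Step 4: No ties, so the exact null distribution of U (based on enumerating the C(15,7) = 6435 equally likely rank assignments) gives the two-sided p-value.
Step 5: p-value = 0.001243; compare to alpha = 0.05. reject H0.

U_X = 2, p = 0.001243, reject H0 at alpha = 0.05.


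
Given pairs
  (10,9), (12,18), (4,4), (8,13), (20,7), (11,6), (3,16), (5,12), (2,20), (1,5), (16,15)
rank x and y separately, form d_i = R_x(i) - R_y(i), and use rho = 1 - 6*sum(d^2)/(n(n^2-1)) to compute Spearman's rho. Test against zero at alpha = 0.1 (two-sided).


Step 1: Rank x and y separately (midranks; no ties here).
rank(x): 10->7, 12->9, 4->4, 8->6, 20->11, 11->8, 3->3, 5->5, 2->2, 1->1, 16->10
rank(y): 9->5, 18->10, 4->1, 13->7, 7->4, 6->3, 16->9, 12->6, 20->11, 5->2, 15->8
Step 2: d_i = R_x(i) - R_y(i); compute d_i^2.
  (7-5)^2=4, (9-10)^2=1, (4-1)^2=9, (6-7)^2=1, (11-4)^2=49, (8-3)^2=25, (3-9)^2=36, (5-6)^2=1, (2-11)^2=81, (1-2)^2=1, (10-8)^2=4
sum(d^2) = 212.
Step 3: rho = 1 - 6*212 / (11*(11^2 - 1)) = 1 - 1272/1320 = 0.036364.
Step 4: Under H0, t = rho * sqrt((n-2)/(1-rho^2)) = 0.1092 ~ t(9).
Step 5: Two-sided p-value from the t-distribution with 9 df = 0.915468.
Step 6: alpha = 0.1. fail to reject H0.

rho = 0.0364, p = 0.915468, fail to reject H0 at alpha = 0.1.


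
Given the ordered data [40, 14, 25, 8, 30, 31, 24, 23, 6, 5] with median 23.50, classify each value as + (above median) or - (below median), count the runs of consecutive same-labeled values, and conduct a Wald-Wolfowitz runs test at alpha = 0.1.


Step 1: Compute median = 23.50; label A = above, B = below.
Labels in order: ABABAAABBB  (n_A = 5, n_B = 5)
Step 2: Count runs R = 6.
Step 3: Under H0 (random ordering), E[R] = 2*n_A*n_B/(n_A+n_B) + 1 = 2*5*5/10 + 1 = 6.0000.
        Var[R] = 2*n_A*n_B*(2*n_A*n_B - n_A - n_B) / ((n_A+n_B)^2 * (n_A+n_B-1)) = 2000/900 = 2.2222.
        SD[R] = 1.4907.
Step 4: R = E[R], so z = 0 with no continuity correction.
Step 5: Two-sided p-value via normal approximation = 2*(1 - Phi(|z|)) = 1.000000.
Step 6: alpha = 0.1. fail to reject H0.

R = 6, z = 0.0000, p = 1.000000, fail to reject H0.


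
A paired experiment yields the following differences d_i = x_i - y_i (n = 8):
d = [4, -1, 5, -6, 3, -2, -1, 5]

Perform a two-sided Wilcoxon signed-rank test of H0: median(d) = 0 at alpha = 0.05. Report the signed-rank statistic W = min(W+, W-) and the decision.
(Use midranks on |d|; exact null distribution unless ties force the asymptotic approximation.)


Step 1: Drop any zero differences (none here) and take |d_i|.
|d| = [4, 1, 5, 6, 3, 2, 1, 5]
Step 2: Midrank |d_i| (ties get averaged ranks).
ranks: |4|->5, |1|->1.5, |5|->6.5, |6|->8, |3|->4, |2|->3, |1|->1.5, |5|->6.5
Step 3: Attach original signs; sum ranks with positive sign and with negative sign.
W+ = 5 + 6.5 + 4 + 6.5 = 22
W- = 1.5 + 8 + 3 + 1.5 = 14
(Check: W+ + W- = 36 should equal n(n+1)/2 = 36.)
Step 4: Test statistic W = min(W+, W-) = 14.
Step 5: Ties in |d|, so use the tie-corrected normal approximation.
        E[W] = n(n+1)/4 = 8*9/4 = 18.
        Tie groups: |d|=1 (t=2), |d|=5 (t=2); sum(t^3 - t) = 12.
        Var[W] = n(n+1)(2n+1)/24 - sum(t^3-t)/48 = 1224/24 - 12/48 = 50.75.
        z = (W - E[W]) / sqrt(Var[W]) = (14 - 18) / 7.1239 = -0.5615.
        Two-sided p = 2*Phi(z) = 0.574464.
Step 6: alpha = 0.05. fail to reject H0.

W+ = 22, W- = 14, W = min = 14, p = 0.574464, fail to reject H0.


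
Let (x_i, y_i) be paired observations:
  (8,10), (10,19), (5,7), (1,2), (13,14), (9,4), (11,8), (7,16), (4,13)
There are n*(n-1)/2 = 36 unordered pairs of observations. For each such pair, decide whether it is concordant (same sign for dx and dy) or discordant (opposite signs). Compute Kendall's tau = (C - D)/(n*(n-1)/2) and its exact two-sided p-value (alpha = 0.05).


Step 1: Enumerate the 36 unordered pairs (i,j) with i<j and classify each by sign(x_j-x_i) * sign(y_j-y_i).
  (1,2):dx=+2,dy=+9->C; (1,3):dx=-3,dy=-3->C; (1,4):dx=-7,dy=-8->C; (1,5):dx=+5,dy=+4->C
  (1,6):dx=+1,dy=-6->D; (1,7):dx=+3,dy=-2->D; (1,8):dx=-1,dy=+6->D; (1,9):dx=-4,dy=+3->D
  (2,3):dx=-5,dy=-12->C; (2,4):dx=-9,dy=-17->C; (2,5):dx=+3,dy=-5->D; (2,6):dx=-1,dy=-15->C
  (2,7):dx=+1,dy=-11->D; (2,8):dx=-3,dy=-3->C; (2,9):dx=-6,dy=-6->C; (3,4):dx=-4,dy=-5->C
  (3,5):dx=+8,dy=+7->C; (3,6):dx=+4,dy=-3->D; (3,7):dx=+6,dy=+1->C; (3,8):dx=+2,dy=+9->C
  (3,9):dx=-1,dy=+6->D; (4,5):dx=+12,dy=+12->C; (4,6):dx=+8,dy=+2->C; (4,7):dx=+10,dy=+6->C
  (4,8):dx=+6,dy=+14->C; (4,9):dx=+3,dy=+11->C; (5,6):dx=-4,dy=-10->C; (5,7):dx=-2,dy=-6->C
  (5,8):dx=-6,dy=+2->D; (5,9):dx=-9,dy=-1->C; (6,7):dx=+2,dy=+4->C; (6,8):dx=-2,dy=+12->D
  (6,9):dx=-5,dy=+9->D; (7,8):dx=-4,dy=+8->D; (7,9):dx=-7,dy=+5->D; (8,9):dx=-3,dy=-3->C
Step 2: C = 23, D = 13, total pairs = 36.
Step 3: tau = (C - D)/(n(n-1)/2) = (23 - 13)/36 = 0.277778.
Step 4: Exact two-sided p-value (enumerate n! = 362880 permutations of y under H0): p = 0.358488.
Step 5: alpha = 0.05. fail to reject H0.

tau_b = 0.2778 (C=23, D=13), p = 0.358488, fail to reject H0.


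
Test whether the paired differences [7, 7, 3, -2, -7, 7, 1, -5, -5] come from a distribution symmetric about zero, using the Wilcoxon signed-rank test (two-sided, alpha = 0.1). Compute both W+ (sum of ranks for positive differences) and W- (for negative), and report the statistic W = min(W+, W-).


Step 1: Drop any zero differences (none here) and take |d_i|.
|d| = [7, 7, 3, 2, 7, 7, 1, 5, 5]
Step 2: Midrank |d_i| (ties get averaged ranks).
ranks: |7|->7.5, |7|->7.5, |3|->3, |2|->2, |7|->7.5, |7|->7.5, |1|->1, |5|->4.5, |5|->4.5
Step 3: Attach original signs; sum ranks with positive sign and with negative sign.
W+ = 7.5 + 7.5 + 3 + 7.5 + 1 = 26.5
W- = 2 + 7.5 + 4.5 + 4.5 = 18.5
(Check: W+ + W- = 45 should equal n(n+1)/2 = 45.)
Step 4: Test statistic W = min(W+, W-) = 18.5.
Step 5: Ties in |d|, so use the tie-corrected normal approximation.
        E[W] = n(n+1)/4 = 9*10/4 = 22.5.
        Tie groups: |d|=5 (t=2), |d|=7 (t=4); sum(t^3 - t) = 66.
        Var[W] = n(n+1)(2n+1)/24 - sum(t^3-t)/48 = 1710/24 - 66/48 = 69.875.
        z = (W - E[W]) / sqrt(Var[W]) = (18.5 - 22.5) / 8.3591 = -0.4785.
        Two-sided p = 2*Phi(z) = 0.632281.
Step 6: alpha = 0.1. fail to reject H0.

W+ = 26.5, W- = 18.5, W = min = 18.5, p = 0.632281, fail to reject H0.


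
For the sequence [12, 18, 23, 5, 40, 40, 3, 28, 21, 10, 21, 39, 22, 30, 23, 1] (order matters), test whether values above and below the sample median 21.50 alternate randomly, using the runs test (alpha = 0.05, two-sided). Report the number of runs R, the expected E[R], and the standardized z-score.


Step 1: Compute median = 21.50; label A = above, B = below.
Labels in order: BBABAABABBBAAAAB  (n_A = 8, n_B = 8)
Step 2: Count runs R = 9.
Step 3: Under H0 (random ordering), E[R] = 2*n_A*n_B/(n_A+n_B) + 1 = 2*8*8/16 + 1 = 9.0000.
        Var[R] = 2*n_A*n_B*(2*n_A*n_B - n_A - n_B) / ((n_A+n_B)^2 * (n_A+n_B-1)) = 14336/3840 = 3.7333.
        SD[R] = 1.9322.
Step 4: R = E[R], so z = 0 with no continuity correction.
Step 5: Two-sided p-value via normal approximation = 2*(1 - Phi(|z|)) = 1.000000.
Step 6: alpha = 0.05. fail to reject H0.

R = 9, z = 0.0000, p = 1.000000, fail to reject H0.


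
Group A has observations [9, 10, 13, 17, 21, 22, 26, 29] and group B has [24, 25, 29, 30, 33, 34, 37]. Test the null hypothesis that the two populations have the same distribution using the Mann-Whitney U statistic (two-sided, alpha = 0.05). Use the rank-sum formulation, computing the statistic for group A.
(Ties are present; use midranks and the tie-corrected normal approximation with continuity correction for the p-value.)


Step 1: Combine and sort all 15 observations; assign midranks.
sorted (value, group): (9,X), (10,X), (13,X), (17,X), (21,X), (22,X), (24,Y), (25,Y), (26,X), (29,X), (29,Y), (30,Y), (33,Y), (34,Y), (37,Y)
ranks: 9->1, 10->2, 13->3, 17->4, 21->5, 22->6, 24->7, 25->8, 26->9, 29->10.5, 29->10.5, 30->12, 33->13, 34->14, 37->15
Step 2: Rank sum for X: R1 = 1 + 2 + 3 + 4 + 5 + 6 + 9 + 10.5 = 40.5.
Step 3: U_X = R1 - n1(n1+1)/2 = 40.5 - 8*9/2 = 40.5 - 36 = 4.5.
       U_Y = n1*n2 - U_X = 56 - 4.5 = 51.5.
Step 4: Ties are present, so use the tie-corrected normal approximation (with continuity correction) for the p-value.
Step 5: p-value = 0.007719; compare to alpha = 0.05. reject H0.

U_X = 4.5, p = 0.007719, reject H0 at alpha = 0.05.


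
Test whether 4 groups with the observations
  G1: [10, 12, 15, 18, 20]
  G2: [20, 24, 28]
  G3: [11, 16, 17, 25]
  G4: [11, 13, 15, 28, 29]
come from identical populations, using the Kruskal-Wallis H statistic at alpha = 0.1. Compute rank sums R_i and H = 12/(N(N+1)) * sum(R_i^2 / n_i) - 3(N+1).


Step 1: Combine all N = 17 observations and assign midranks.
sorted (value, group, rank): (10,G1,1), (11,G3,2.5), (11,G4,2.5), (12,G1,4), (13,G4,5), (15,G1,6.5), (15,G4,6.5), (16,G3,8), (17,G3,9), (18,G1,10), (20,G1,11.5), (20,G2,11.5), (24,G2,13), (25,G3,14), (28,G2,15.5), (28,G4,15.5), (29,G4,17)
Step 2: Sum ranks within each group.
R_1 = 33 (n_1 = 5)
R_2 = 40 (n_2 = 3)
R_3 = 33.5 (n_3 = 4)
R_4 = 46.5 (n_4 = 5)
Step 3: H = 12/(N(N+1)) * sum(R_i^2/n_i) - 3(N+1)
     = 12/(17*18) * (33^2/5 + 40^2/3 + 33.5^2/4 + 46.5^2/5) - 3*18
     = 0.039216 * 1464.15 - 54
     = 3.417484.
Step 4: Ties present; correction factor C = 1 - 24/(17^3 - 17) = 0.995098. Corrected H = 3.417484 / 0.995098 = 3.434319.
Step 5: Under H0, H ~ chi^2(3); p-value = 0.329381.
Step 6: alpha = 0.1. fail to reject H0.

H = 3.4343, df = 3, p = 0.329381, fail to reject H0.


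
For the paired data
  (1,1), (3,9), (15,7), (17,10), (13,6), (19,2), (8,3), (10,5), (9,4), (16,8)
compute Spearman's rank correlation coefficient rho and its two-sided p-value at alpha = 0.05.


Step 1: Rank x and y separately (midranks; no ties here).
rank(x): 1->1, 3->2, 15->7, 17->9, 13->6, 19->10, 8->3, 10->5, 9->4, 16->8
rank(y): 1->1, 9->9, 7->7, 10->10, 6->6, 2->2, 3->3, 5->5, 4->4, 8->8
Step 2: d_i = R_x(i) - R_y(i); compute d_i^2.
  (1-1)^2=0, (2-9)^2=49, (7-7)^2=0, (9-10)^2=1, (6-6)^2=0, (10-2)^2=64, (3-3)^2=0, (5-5)^2=0, (4-4)^2=0, (8-8)^2=0
sum(d^2) = 114.
Step 3: rho = 1 - 6*114 / (10*(10^2 - 1)) = 1 - 684/990 = 0.309091.
Step 4: Under H0, t = rho * sqrt((n-2)/(1-rho^2)) = 0.9193 ~ t(8).
Step 5: Two-sided p-value from the t-distribution with 8 df = 0.384841.
Step 6: alpha = 0.05. fail to reject H0.

rho = 0.3091, p = 0.384841, fail to reject H0 at alpha = 0.05.


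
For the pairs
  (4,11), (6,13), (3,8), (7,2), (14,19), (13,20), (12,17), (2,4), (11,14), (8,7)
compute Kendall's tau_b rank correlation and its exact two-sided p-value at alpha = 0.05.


Step 1: Enumerate the 45 unordered pairs (i,j) with i<j and classify each by sign(x_j-x_i) * sign(y_j-y_i).
  (1,2):dx=+2,dy=+2->C; (1,3):dx=-1,dy=-3->C; (1,4):dx=+3,dy=-9->D; (1,5):dx=+10,dy=+8->C
  (1,6):dx=+9,dy=+9->C; (1,7):dx=+8,dy=+6->C; (1,8):dx=-2,dy=-7->C; (1,9):dx=+7,dy=+3->C
  (1,10):dx=+4,dy=-4->D; (2,3):dx=-3,dy=-5->C; (2,4):dx=+1,dy=-11->D; (2,5):dx=+8,dy=+6->C
  (2,6):dx=+7,dy=+7->C; (2,7):dx=+6,dy=+4->C; (2,8):dx=-4,dy=-9->C; (2,9):dx=+5,dy=+1->C
  (2,10):dx=+2,dy=-6->D; (3,4):dx=+4,dy=-6->D; (3,5):dx=+11,dy=+11->C; (3,6):dx=+10,dy=+12->C
  (3,7):dx=+9,dy=+9->C; (3,8):dx=-1,dy=-4->C; (3,9):dx=+8,dy=+6->C; (3,10):dx=+5,dy=-1->D
  (4,5):dx=+7,dy=+17->C; (4,6):dx=+6,dy=+18->C; (4,7):dx=+5,dy=+15->C; (4,8):dx=-5,dy=+2->D
  (4,9):dx=+4,dy=+12->C; (4,10):dx=+1,dy=+5->C; (5,6):dx=-1,dy=+1->D; (5,7):dx=-2,dy=-2->C
  (5,8):dx=-12,dy=-15->C; (5,9):dx=-3,dy=-5->C; (5,10):dx=-6,dy=-12->C; (6,7):dx=-1,dy=-3->C
  (6,8):dx=-11,dy=-16->C; (6,9):dx=-2,dy=-6->C; (6,10):dx=-5,dy=-13->C; (7,8):dx=-10,dy=-13->C
  (7,9):dx=-1,dy=-3->C; (7,10):dx=-4,dy=-10->C; (8,9):dx=+9,dy=+10->C; (8,10):dx=+6,dy=+3->C
  (9,10):dx=-3,dy=-7->C
Step 2: C = 37, D = 8, total pairs = 45.
Step 3: tau = (C - D)/(n(n-1)/2) = (37 - 8)/45 = 0.644444.
Step 4: Exact two-sided p-value (enumerate n! = 3628800 permutations of y under H0): p = 0.009148.
Step 5: alpha = 0.05. reject H0.

tau_b = 0.6444 (C=37, D=8), p = 0.009148, reject H0.


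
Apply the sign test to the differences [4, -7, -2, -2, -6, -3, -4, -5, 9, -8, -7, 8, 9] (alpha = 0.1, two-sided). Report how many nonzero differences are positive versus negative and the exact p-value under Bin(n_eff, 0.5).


Step 1: Discard zero differences. Original n = 13; n_eff = number of nonzero differences = 13.
Nonzero differences (with sign): +4, -7, -2, -2, -6, -3, -4, -5, +9, -8, -7, +8, +9
Step 2: Count signs: positive = 4, negative = 9.
Step 3: Under H0: P(positive) = 0.5, so the number of positives S ~ Bin(13, 0.5).
Step 4: Two-sided exact p-value = sum of Bin(13,0.5) probabilities at or below the observed probability = 0.266846.
Step 5: alpha = 0.1. fail to reject H0.

n_eff = 13, pos = 4, neg = 9, p = 0.266846, fail to reject H0.


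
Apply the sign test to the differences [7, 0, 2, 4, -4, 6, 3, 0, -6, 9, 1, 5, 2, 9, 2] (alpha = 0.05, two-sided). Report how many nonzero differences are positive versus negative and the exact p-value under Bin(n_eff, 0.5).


Step 1: Discard zero differences. Original n = 15; n_eff = number of nonzero differences = 13.
Nonzero differences (with sign): +7, +2, +4, -4, +6, +3, -6, +9, +1, +5, +2, +9, +2
Step 2: Count signs: positive = 11, negative = 2.
Step 3: Under H0: P(positive) = 0.5, so the number of positives S ~ Bin(13, 0.5).
Step 4: Two-sided exact p-value = sum of Bin(13,0.5) probabilities at or below the observed probability = 0.022461.
Step 5: alpha = 0.05. reject H0.

n_eff = 13, pos = 11, neg = 2, p = 0.022461, reject H0.


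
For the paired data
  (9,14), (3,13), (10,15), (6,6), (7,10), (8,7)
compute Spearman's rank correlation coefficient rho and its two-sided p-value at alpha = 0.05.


Step 1: Rank x and y separately (midranks; no ties here).
rank(x): 9->5, 3->1, 10->6, 6->2, 7->3, 8->4
rank(y): 14->5, 13->4, 15->6, 6->1, 10->3, 7->2
Step 2: d_i = R_x(i) - R_y(i); compute d_i^2.
  (5-5)^2=0, (1-4)^2=9, (6-6)^2=0, (2-1)^2=1, (3-3)^2=0, (4-2)^2=4
sum(d^2) = 14.
Step 3: rho = 1 - 6*14 / (6*(6^2 - 1)) = 1 - 84/210 = 0.600000.
Step 4: Under H0, t = rho * sqrt((n-2)/(1-rho^2)) = 1.5000 ~ t(4).
Step 5: Two-sided p-value from the t-distribution with 4 df = 0.208000.
Step 6: alpha = 0.05. fail to reject H0.

rho = 0.6000, p = 0.208000, fail to reject H0 at alpha = 0.05.


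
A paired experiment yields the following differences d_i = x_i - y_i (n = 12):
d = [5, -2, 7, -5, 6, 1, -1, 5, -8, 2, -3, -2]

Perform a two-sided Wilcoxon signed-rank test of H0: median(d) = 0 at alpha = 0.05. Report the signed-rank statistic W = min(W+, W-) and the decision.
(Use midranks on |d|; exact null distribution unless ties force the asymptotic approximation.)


Step 1: Drop any zero differences (none here) and take |d_i|.
|d| = [5, 2, 7, 5, 6, 1, 1, 5, 8, 2, 3, 2]
Step 2: Midrank |d_i| (ties get averaged ranks).
ranks: |5|->8, |2|->4, |7|->11, |5|->8, |6|->10, |1|->1.5, |1|->1.5, |5|->8, |8|->12, |2|->4, |3|->6, |2|->4
Step 3: Attach original signs; sum ranks with positive sign and with negative sign.
W+ = 8 + 11 + 10 + 1.5 + 8 + 4 = 42.5
W- = 4 + 8 + 1.5 + 12 + 6 + 4 = 35.5
(Check: W+ + W- = 78 should equal n(n+1)/2 = 78.)
Step 4: Test statistic W = min(W+, W-) = 35.5.
Step 5: Ties in |d|, so use the tie-corrected normal approximation.
        E[W] = n(n+1)/4 = 12*13/4 = 39.
        Tie groups: |d|=1 (t=2), |d|=2 (t=3), |d|=5 (t=3); sum(t^3 - t) = 54.
        Var[W] = n(n+1)(2n+1)/24 - sum(t^3-t)/48 = 3900/24 - 54/48 = 161.375.
        z = (W - E[W]) / sqrt(Var[W]) = (35.5 - 39) / 12.7033 = -0.2755.
        Two-sided p = 2*Phi(z) = 0.782918.
Step 6: alpha = 0.05. fail to reject H0.

W+ = 42.5, W- = 35.5, W = min = 35.5, p = 0.782918, fail to reject H0.


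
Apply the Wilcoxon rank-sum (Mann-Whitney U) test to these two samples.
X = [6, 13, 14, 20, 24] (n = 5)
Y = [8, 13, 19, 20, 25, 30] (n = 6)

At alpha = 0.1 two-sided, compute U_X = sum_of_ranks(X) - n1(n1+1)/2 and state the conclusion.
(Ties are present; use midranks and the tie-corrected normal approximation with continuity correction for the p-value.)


Step 1: Combine and sort all 11 observations; assign midranks.
sorted (value, group): (6,X), (8,Y), (13,X), (13,Y), (14,X), (19,Y), (20,X), (20,Y), (24,X), (25,Y), (30,Y)
ranks: 6->1, 8->2, 13->3.5, 13->3.5, 14->5, 19->6, 20->7.5, 20->7.5, 24->9, 25->10, 30->11
Step 2: Rank sum for X: R1 = 1 + 3.5 + 5 + 7.5 + 9 = 26.
Step 3: U_X = R1 - n1(n1+1)/2 = 26 - 5*6/2 = 26 - 15 = 11.
       U_Y = n1*n2 - U_X = 30 - 11 = 19.
Step 4: Ties are present, so use the tie-corrected normal approximation (with continuity correction) for the p-value.
Step 5: p-value = 0.520916; compare to alpha = 0.1. fail to reject H0.

U_X = 11, p = 0.520916, fail to reject H0 at alpha = 0.1.
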